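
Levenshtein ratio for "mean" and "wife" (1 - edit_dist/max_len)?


Word 1: "mean" (length 4)
Word 2: "wife" (length 4)
One optimal edit sequence:
  1. substitute 'm' -> 'w'  (+1)
  2. substitute 'e' -> 'i'  (+1)
  3. substitute 'a' -> 'f'  (+1)
  4. substitute 'n' -> 'e'  (+1)
Edit distance = 4
Max length = max(4, 4) = 4
Similarity = 1 - 4/4
= 0.0000


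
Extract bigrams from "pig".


Word: "pig" (length 3)
Number of bigrams = 3 - 2 + 1 = 2
  Position 0: "pi"
  Position 1: "ig"
Bigrams = "pi", "ig"


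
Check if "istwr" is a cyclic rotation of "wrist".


Word: "wrist", Candidate: "istwr"
Method: check if candidate is substring of word+word
"wristwrist" contains "istwr"? Yes
Is rotation = Yes


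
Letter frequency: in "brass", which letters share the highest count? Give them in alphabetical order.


Word: "brass"
Letter counts:
  'a': 1
  'b': 1
  'r': 1
  's': 2
Maximum count = 2
Most frequent = 's' (2 times each)


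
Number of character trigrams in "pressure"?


Word: "pressure" (length 8)
Number of 3-grams = length - 3 + 1 = 8 - 3 + 1
= 6


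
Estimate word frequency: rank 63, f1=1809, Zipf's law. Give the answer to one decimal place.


Zipf's law: f(r) = f(1) / r
f(1) = 1809
f(63) = 1809 / 63
= 28.7 occurrences


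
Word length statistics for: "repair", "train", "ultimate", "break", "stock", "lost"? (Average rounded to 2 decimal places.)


Lengths: "repair"=6, "train"=5, "ultimate"=8, "break"=5, "stock"=5, "lost"=4
Sum = 33, Count = 6
Average = 33/6 = 5.50
= avg=5.50, min=4, max=8


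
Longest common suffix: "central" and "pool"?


Word 1: "central"
Word 2: "pool"
Comparing from end:
  Pos -1: 'l' == 'l'
  Pos -2: 'a' != 'o' (stop)
LCS = "l" (length 1)


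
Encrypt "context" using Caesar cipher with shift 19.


Word: "context"
Shift: 19
Each letter → (letter + shift) mod 26:
  'c' (2) + 19 = 21 → 'v'
  'o' (14) + 19 = 7 → 'h'
  'n' (13) + 19 = 6 → 'g'
  't' (19) + 19 = 12 → 'm'
  'e' (4) + 19 = 23 → 'x'
  'x' (23) + 19 = 16 → 'q'
  't' (19) + 19 = 12 → 'm'
Result = "vhgmxqm"


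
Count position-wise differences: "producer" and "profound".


Comparing character by character (same length = 8):
  Pos 0: 'p' vs 'p' =
  Pos 1: 'r' vs 'r' =
  Pos 2: 'o' vs 'o' =
  Pos 3: 'd' vs 'f' !=
  Pos 4: 'u' vs 'o' !=
  Pos 5: 'c' vs 'u' !=
  Pos 6: 'e' vs 'n' !=
  Pos 7: 'r' vs 'd' !=
Hamming distance = 5


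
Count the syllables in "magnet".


Word: "magnet"
Syllable breakdown: mag | net
Counting: 2 parts
= 2 syllables


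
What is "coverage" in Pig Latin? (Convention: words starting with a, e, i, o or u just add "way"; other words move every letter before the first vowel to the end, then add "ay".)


Word: "coverage"
Starts with consonant(s) → move to end, add 'ay'
Consonant cluster: "c"
Pig Latin = "overagecay"


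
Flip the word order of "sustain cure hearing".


Original: "sustain cure hearing"
Words (1..n): sustain | cure | hearing
Reversed (n..1): hearing | cure | sustain
Result = "hearing cure sustain"


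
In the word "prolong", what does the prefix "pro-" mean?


Prefix: pro-
Example: prolong (pro- + long)
Meaning = forward / in favor of


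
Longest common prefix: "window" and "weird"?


Word 1: "window"
Word 2: "weird"
Comparing from start:
  Pos 0: 'w' == 'w'
  Pos 1: 'i' != 'e' (stop)
LCP = "w" (length 1)


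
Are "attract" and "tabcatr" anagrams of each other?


Word 1: "attract" → sorted: aacrttt
Word 2: "tabcatr" → sorted: aabcrtt
Same letters? aacrttt != aabcrtt
Anagram = No


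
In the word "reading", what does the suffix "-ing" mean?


Suffix: -ing
Example: reading = read + -ing
Meaning = present participle


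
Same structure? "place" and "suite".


Pattern of "place": [0, 1, 2, 3, 4]
Pattern of "suite": [0, 1, 2, 3, 4]
Patterns match
Same pattern = Yes


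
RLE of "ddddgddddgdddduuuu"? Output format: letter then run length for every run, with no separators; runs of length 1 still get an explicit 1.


String: "ddddgddddgdddduuuu"
Scanning for consecutive runs:
  'd' x 4
  'g' x 1
  'd' x 4
  'g' x 1
  'd' x 4
  'u' x 4
RLE = "d4g1d4g1d4u4"


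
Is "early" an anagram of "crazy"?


Word 1: "crazy" → sorted: acryz
Word 2: "early" → sorted: aelry
Same letters? acryz != aelry
Anagram = No


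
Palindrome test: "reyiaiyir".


Word: "reyiaiyir"
Reversed: "riyiaiyer"
Forward == Backward? reyiaiyir != riyiaiyer
Palindrome = No


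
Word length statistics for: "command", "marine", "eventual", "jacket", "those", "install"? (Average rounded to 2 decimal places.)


Lengths: "command"=7, "marine"=6, "eventual"=8, "jacket"=6, "those"=5, "install"=7
Sum = 39, Count = 6
Average = 39/6 = 6.50
= avg=6.50, min=5, max=8


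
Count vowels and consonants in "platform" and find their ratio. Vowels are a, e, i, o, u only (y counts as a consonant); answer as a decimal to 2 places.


Word: "platform"
Vowels (a,e,i,o,u): 2
Consonants: 6
Ratio = 2/6
= 0.33


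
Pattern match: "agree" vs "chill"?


Pattern of "agree": [0, 1, 2, 3, 3]
Pattern of "chill": [0, 1, 2, 3, 3]
Patterns match
Same pattern = Yes


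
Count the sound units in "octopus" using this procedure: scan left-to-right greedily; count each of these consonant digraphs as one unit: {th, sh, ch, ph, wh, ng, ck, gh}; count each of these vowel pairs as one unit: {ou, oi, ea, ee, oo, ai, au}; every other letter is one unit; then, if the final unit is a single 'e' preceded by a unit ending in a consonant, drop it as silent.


Word: "octopus" (7 letters)
Left-to-right scan:
  (1) 'o' (letter)
  (2) 'c' (letter)
  (3) 't' (letter)
  (4) 'o' (letter)
  (5) 'p' (letter)
  (6) 'u' (letter)
  (7) 's' (letter)
Units from scan: 7
Sound units = 7 units


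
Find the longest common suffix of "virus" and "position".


Word 1: "virus"
Word 2: "position"
Comparing from end:
  Pos -1: 's' != 'n' (stop)
LCS = "" (length 0)


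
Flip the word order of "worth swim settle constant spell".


Original: "worth swim settle constant spell"
Words (1..n): worth | swim | settle | constant | spell
Reversed (n..1): spell | constant | settle | swim | worth
Result = "spell constant settle swim worth"


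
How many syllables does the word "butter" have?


Word: "butter"
Syllable breakdown: but · ter
Counting: 2 parts
= 2 syllables


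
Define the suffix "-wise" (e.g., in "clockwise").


Suffix: -wise
Example: clockwise = clock + -wise
Meaning = in the manner of


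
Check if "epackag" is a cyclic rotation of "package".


Word: "package", Candidate: "epackag"
Method: check if candidate is substring of word+word
"packagepackage" contains "epackag"? Yes
Is rotation = Yes


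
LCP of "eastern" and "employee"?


Word 1: "eastern"
Word 2: "employee"
Comparing from start:
  Pos 0: 'e' == 'e'
  Pos 1: 'a' != 'm' (stop)
LCP = "e" (length 1)


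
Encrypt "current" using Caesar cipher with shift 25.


Word: "current"
Shift: 25
Each letter → (letter + shift) mod 26:
  'c' (2) + 25 = 1 → 'b'
  'u' (20) + 25 = 19 → 't'
  'r' (17) + 25 = 16 → 'q'
  'r' (17) + 25 = 16 → 'q'
  'e' (4) + 25 = 3 → 'd'
  'n' (13) + 25 = 12 → 'm'
  't' (19) + 25 = 18 → 's'
Result = "btqqdms"


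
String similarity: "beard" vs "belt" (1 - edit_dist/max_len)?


Word 1: "beard" (length 5)
Word 2: "belt" (length 4)
One optimal edit sequence:
  1. keep 'b'
  2. keep 'e'
  3. delete 'a'  (+1)
  4. substitute 'r' -> 'l'  (+1)
  5. substitute 'd' -> 't'  (+1)
Edit distance = 3
Max length = max(5, 4) = 5
Similarity = 1 - 3/5
= 0.4000


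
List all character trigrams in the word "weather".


Word: "weather" (length 7)
Number of trigrams = 7 - 3 + 1 = 5
  Position 0: "wea"
  Position 1: "eat"
  Position 2: "ath"
  Position 3: "the"
  Position 4: "her"
Trigrams = "wea", "eat", "ath", "the", "her"


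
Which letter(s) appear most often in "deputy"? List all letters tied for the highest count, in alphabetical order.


Word: "deputy"
Letter counts:
  'd': 1
  'e': 1
  'p': 1
  't': 1
  'u': 1
  'y': 1
Maximum count = 1
Most frequent = 'd', 'e', 'p', 't', 'u', 'y' (1 time each)


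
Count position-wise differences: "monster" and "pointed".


Comparing character by character (same length = 7):
  Pos 0: 'm' vs 'p' !=
  Pos 1: 'o' vs 'o' =
  Pos 2: 'n' vs 'i' !=
  Pos 3: 's' vs 'n' !=
  Pos 4: 't' vs 't' =
  Pos 5: 'e' vs 'e' =
  Pos 6: 'r' vs 'd' !=
Hamming distance = 4


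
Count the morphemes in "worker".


Word: "worker"
Morphemes: work / -er
Each morpheme carries meaning
= 2 morphemes


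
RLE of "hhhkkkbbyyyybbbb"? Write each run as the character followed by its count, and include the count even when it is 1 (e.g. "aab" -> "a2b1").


String: "hhhkkkbbyyyybbbb"
Scanning for consecutive runs:
  'h' x 3
  'k' x 3
  'b' x 2
  'y' x 4
  'b' x 4
RLE = "h3k3b2y4b4"


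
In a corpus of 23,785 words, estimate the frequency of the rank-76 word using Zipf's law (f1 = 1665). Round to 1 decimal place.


Zipf's law: f(r) = f(1) / r
f(1) = 1665
f(76) = 1665 / 76
= 21.9 occurrences


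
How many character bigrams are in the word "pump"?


Word: "pump" (length 4)
Number of 2-grams = length - 2 + 1 = 4 - 2 + 1
= 3


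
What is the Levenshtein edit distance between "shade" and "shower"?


Word 1: "shade" (length 5)
Word 2: "shower" (length 6)
One optimal edit sequence (insert/delete/substitute each cost 1):
  1. keep 's'
  2. keep 'h'
  3. substitute 'a' -> 'o'  (+1)
  4. substitute 'd' -> 'w'  (+1)
  5. keep 'e'
  6. insert 'r'  (+1)
Total edit operations: 3
Edit distance = 3


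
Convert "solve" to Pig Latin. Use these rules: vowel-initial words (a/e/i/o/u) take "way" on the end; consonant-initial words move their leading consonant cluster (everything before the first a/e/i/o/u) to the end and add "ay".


Word: "solve"
Starts with consonant(s) → move to end, add 'ay'
Consonant cluster: "s"
Pig Latin = "olvesay"


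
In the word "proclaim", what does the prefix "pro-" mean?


Prefix: pro-
Example: proclaim = pro- + claim
Meaning = forward / in favor of


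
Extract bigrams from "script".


Word: "script" (length 6)
Number of bigrams = 6 - 2 + 1 = 5
  Position 0: "sc"
  Position 1: "cr"
  Position 2: "ri"
  Position 3: "ip"
  Position 4: "pt"
Bigrams = "sc", "cr", "ri", "ip", "pt"


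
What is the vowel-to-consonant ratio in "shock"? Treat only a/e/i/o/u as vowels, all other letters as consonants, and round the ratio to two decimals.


Word: "shock"
Vowels (a,e,i,o,u): 1
Consonants: 4
Ratio = 1/4
= 0.25


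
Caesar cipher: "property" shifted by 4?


Word: "property"
Shift: 4
Each letter → (letter + shift) mod 26:
  'p' (15) + 4 = 19 → 't'
  'r' (17) + 4 = 21 → 'v'
  'o' (14) + 4 = 18 → 's'
  'p' (15) + 4 = 19 → 't'
  'e' (4) + 4 = 8 → 'i'
  'r' (17) + 4 = 21 → 'v'
  't' (19) + 4 = 23 → 'x'
  'y' (24) + 4 = 2 → 'c'
Result = "tvstivxc"


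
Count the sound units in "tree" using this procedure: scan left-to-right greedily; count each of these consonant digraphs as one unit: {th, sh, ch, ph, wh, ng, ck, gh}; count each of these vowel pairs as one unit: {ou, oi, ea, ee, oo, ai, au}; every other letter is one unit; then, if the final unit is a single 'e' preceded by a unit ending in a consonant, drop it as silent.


Word: "tree" (4 letters)
Left-to-right scan:
  [1] 't' (letter)
  [2] 'r' (letter)
  [3] 'ee' (vowel-pair)
Units from scan: 3
Sound units = 3 units


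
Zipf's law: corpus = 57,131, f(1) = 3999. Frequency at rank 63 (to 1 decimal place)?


Zipf's law: f(r) = f(1) / r
f(1) = 3999
f(63) = 3999 / 63
= 63.5 occurrences


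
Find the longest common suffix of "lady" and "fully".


Word 1: "lady"
Word 2: "fully"
Comparing from end:
  Pos -1: 'y' == 'y'
  Pos -2: 'd' != 'l' (stop)
LCS = "y" (length 1)


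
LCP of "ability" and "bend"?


Word 1: "ability"
Word 2: "bend"
Comparing from start:
  Pos 0: 'a' != 'b' (stop)
LCP = "" (length 0)


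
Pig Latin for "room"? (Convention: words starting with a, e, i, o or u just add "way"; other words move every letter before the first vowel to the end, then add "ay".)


Word: "room"
Starts with consonant(s) → move to end, add 'ay'
Consonant cluster: "r"
Pig Latin = "oomray"


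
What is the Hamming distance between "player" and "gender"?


Comparing character by character (same length = 6):
  Pos 0: 'p' vs 'g' !=
  Pos 1: 'l' vs 'e' !=
  Pos 2: 'a' vs 'n' !=
  Pos 3: 'y' vs 'd' !=
  Pos 4: 'e' vs 'e' =
  Pos 5: 'r' vs 'r' =
Hamming distance = 4


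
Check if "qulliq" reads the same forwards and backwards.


Word: "qulliq"
Reversed: "qilluq"
Forward == Backward? qulliq != qilluq
Palindrome = No


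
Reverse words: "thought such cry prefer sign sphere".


Original: "thought such cry prefer sign sphere"
Words (1..n): thought | such | cry | prefer | sign | sphere
Reversed (n..1): sphere | sign | prefer | cry | such | thought
Result = "sphere sign prefer cry such thought"


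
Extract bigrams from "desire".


Word: "desire" (length 6)
Number of bigrams = 6 - 2 + 1 = 5
  Position 0: "de"
  Position 1: "es"
  Position 2: "si"
  Position 3: "ir"
  Position 4: "re"
Bigrams = "de", "es", "si", "ir", "re"


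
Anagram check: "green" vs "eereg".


Word 1: "green" → sorted: eegnr
Word 2: "eereg" → sorted: eeegr
Same letters? eegnr != eeegr
Anagram = No


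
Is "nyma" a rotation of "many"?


Word: "many", Candidate: "nyma"
Method: check if candidate is substring of word+word
"manymany" contains "nyma"? Yes
Is rotation = Yes


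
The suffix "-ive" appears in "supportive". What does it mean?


Suffix: -ive
Example: supportive (support + -ive)
Meaning = tending to


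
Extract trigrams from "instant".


Word: "instant" (length 7)
Number of trigrams = 7 - 3 + 1 = 5
  Position 0: "ins"
  Position 1: "nst"
  Position 2: "sta"
  Position 3: "tan"
  Position 4: "ant"
Trigrams = "ins", "nst", "sta", "tan", "ant"


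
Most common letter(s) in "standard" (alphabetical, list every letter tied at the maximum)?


Word: "standard"
Letter counts:
  'a': 2
  'd': 2
  'n': 1
  'r': 1
  's': 1
  't': 1
Maximum count = 2
Most frequent = 'a', 'd' (2 times each)


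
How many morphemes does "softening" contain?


Word: "softening"
Morphemes: soft + -en + -ing
Each morpheme carries meaning
= 3 morphemes


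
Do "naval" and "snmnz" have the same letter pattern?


Pattern of "naval": [0, 1, 2, 1, 3]
Pattern of "snmnz": [0, 1, 2, 1, 3]
Patterns match
Same pattern = Yes


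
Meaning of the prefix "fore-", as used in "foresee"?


Prefix: fore-
Example: foresee (fore- + see)
Meaning = before


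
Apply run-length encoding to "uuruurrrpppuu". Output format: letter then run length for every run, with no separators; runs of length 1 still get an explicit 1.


String: "uuruurrrpppuu"
Scanning for consecutive runs:
  'u' x 2
  'r' x 1
  'u' x 2
  'r' x 3
  'p' x 3
  'u' x 2
RLE = "u2r1u2r3p3u2"


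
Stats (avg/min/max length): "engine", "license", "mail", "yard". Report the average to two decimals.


Lengths: "engine"=6, "license"=7, "mail"=4, "yard"=4
Sum = 21, Count = 4
Average = 21/4 = 5.25
= avg=5.25, min=4, max=7


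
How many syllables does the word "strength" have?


Word: "strength"
Syllable breakdown: strength
Counting: 1 part
= 1 syllable


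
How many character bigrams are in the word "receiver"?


Word: "receiver" (length 8)
Number of 2-grams = length - 2 + 1 = 8 - 2 + 1
= 7


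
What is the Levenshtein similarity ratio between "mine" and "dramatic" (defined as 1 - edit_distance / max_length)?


Word 1: "mine" (length 4)
Word 2: "dramatic" (length 8)
One optimal edit sequence:
  1. insert 'd'  (+1)
  2. insert 'r'  (+1)
  3. insert 'a'  (+1)
  4. keep 'm'
  5. insert 'a'  (+1)
  6. substitute 'i' -> 't'  (+1)
  7. substitute 'n' -> 'i'  (+1)
  8. substitute 'e' -> 'c'  (+1)
Edit distance = 7
Max length = max(4, 8) = 8
Similarity = 1 - 7/8
= 0.1250


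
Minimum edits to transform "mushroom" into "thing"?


Word 1: "mushroom" (length 8)
Word 2: "thing" (length 5)
One optimal edit sequence (insert/delete/substitute each cost 1):
  1. delete 'm'  (+1)
  2. delete 'u'  (+1)
  3. substitute 's' -> 't'  (+1)
  4. keep 'h'
  5. delete 'r'  (+1)
  6. substitute 'o' -> 'i'  (+1)
  7. substitute 'o' -> 'n'  (+1)
  8. substitute 'm' -> 'g'  (+1)
Total edit operations: 7
Edit distance = 7


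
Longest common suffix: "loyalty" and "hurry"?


Word 1: "loyalty"
Word 2: "hurry"
Comparing from end:
  Pos -1: 'y' == 'y'
  Pos -2: 't' != 'r' (stop)
LCS = "y" (length 1)


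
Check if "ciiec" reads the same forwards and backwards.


Word: "ciiec"
Reversed: "ceiic"
Forward == Backward? ciiec != ceiic
Palindrome = No


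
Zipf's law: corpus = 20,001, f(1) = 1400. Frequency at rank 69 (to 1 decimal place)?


Zipf's law: f(r) = f(1) / r
f(1) = 1400
f(69) = 1400 / 69
= 20.3 occurrences


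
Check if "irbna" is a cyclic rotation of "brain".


Word: "brain", Candidate: "irbna"
Method: check if candidate is substring of word+word
"brainbrain" contains "irbna"? No
Is rotation = No


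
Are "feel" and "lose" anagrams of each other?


Word 1: "feel" → sorted: eefl
Word 2: "lose" → sorted: elos
Same letters? eefl != elos
Anagram = No


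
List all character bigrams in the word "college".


Word: "college" (length 7)
Number of bigrams = 7 - 2 + 1 = 6
  Position 0: "co"
  Position 1: "ol"
  Position 2: "ll"
  Position 3: "le"
  Position 4: "eg"
  Position 5: "ge"
Bigrams = "co", "ol", "ll", "le", "eg", "ge"


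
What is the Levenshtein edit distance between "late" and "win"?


Word 1: "late" (length 4)
Word 2: "win" (length 3)
One optimal edit sequence (insert/delete/substitute each cost 1):
  1. delete 'l'  (+1)
  2. substitute 'a' -> 'w'  (+1)
  3. substitute 't' -> 'i'  (+1)
  4. substitute 'e' -> 'n'  (+1)
Total edit operations: 4
Edit distance = 4


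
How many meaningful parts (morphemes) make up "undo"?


Word: "undo"
Morphemes: un- + do
Each morpheme carries meaning
= 2 morphemes


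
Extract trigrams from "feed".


Word: "feed" (length 4)
Number of trigrams = 4 - 3 + 1 = 2
  Position 0: "fee"
  Position 1: "eed"
Trigrams = "fee", "eed"


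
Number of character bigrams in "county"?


Word: "county" (length 6)
Number of 2-grams = length - 2 + 1 = 6 - 2 + 1
= 5


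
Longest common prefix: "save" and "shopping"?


Word 1: "save"
Word 2: "shopping"
Comparing from start:
  Pos 0: 's' == 's'
  Pos 1: 'a' != 'h' (stop)
LCP = "s" (length 1)


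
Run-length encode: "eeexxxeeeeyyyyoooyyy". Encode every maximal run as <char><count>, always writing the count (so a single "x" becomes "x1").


String: "eeexxxeeeeyyyyoooyyy"
Scanning for consecutive runs:
  'e' x 3
  'x' x 3
  'e' x 4
  'y' x 4
  'o' x 3
  'y' x 3
RLE = "e3x3e4y4o3y3"


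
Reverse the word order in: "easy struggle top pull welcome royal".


Original: "easy struggle top pull welcome royal"
Words (1..n): easy | struggle | top | pull | welcome | royal
Reversed (n..1): royal | welcome | pull | top | struggle | easy
Result = "royal welcome pull top struggle easy"


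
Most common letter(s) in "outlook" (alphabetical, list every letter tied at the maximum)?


Word: "outlook"
Letter counts:
  'k': 1
  'l': 1
  'o': 3
  't': 1
  'u': 1
Maximum count = 3
Most frequent = 'o' (3 times each)


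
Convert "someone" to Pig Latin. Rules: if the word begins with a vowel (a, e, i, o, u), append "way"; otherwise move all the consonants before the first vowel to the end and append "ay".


Word: "someone"
Starts with consonant(s) → move to end, add 'ay'
Consonant cluster: "s"
Pig Latin = "omeonesay"


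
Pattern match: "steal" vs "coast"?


Pattern of "steal": [0, 1, 2, 3, 4]
Pattern of "coast": [0, 1, 2, 3, 4]
Patterns match
Same pattern = Yes


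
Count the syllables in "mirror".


Word: "mirror"
Syllable breakdown: mir · ror
Counting: 2 parts
= 2 syllables


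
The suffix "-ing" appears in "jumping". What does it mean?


Suffix: -ing
Example: jumping = jump + -ing
Meaning = present participle


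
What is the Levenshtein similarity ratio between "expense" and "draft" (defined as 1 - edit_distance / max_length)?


Word 1: "expense" (length 7)
Word 2: "draft" (length 5)
One optimal edit sequence:
  1. delete 'e'  (+1)
  2. delete 'x'  (+1)
  3. substitute 'p' -> 'd'  (+1)
  4. substitute 'e' -> 'r'  (+1)
  5. substitute 'n' -> 'a'  (+1)
  6. substitute 's' -> 'f'  (+1)
  7. substitute 'e' -> 't'  (+1)
Edit distance = 7
Max length = max(7, 5) = 7
Similarity = 1 - 7/7
= 0.0000


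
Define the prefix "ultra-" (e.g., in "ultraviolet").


Prefix: ultra-
Example: ultraviolet = ultra- + violet
Meaning = beyond


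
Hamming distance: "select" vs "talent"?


Comparing character by character (same length = 6):
  Pos 0: 's' vs 't' !=
  Pos 1: 'e' vs 'a' !=
  Pos 2: 'l' vs 'l' =
  Pos 3: 'e' vs 'e' =
  Pos 4: 'c' vs 'n' !=
  Pos 5: 't' vs 't' =
Hamming distance = 3


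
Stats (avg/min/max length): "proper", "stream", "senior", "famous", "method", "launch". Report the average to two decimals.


Lengths: "proper"=6, "stream"=6, "senior"=6, "famous"=6, "method"=6, "launch"=6
Sum = 36, Count = 6
Average = 36/6 = 6.00
= avg=6.00, min=6, max=6


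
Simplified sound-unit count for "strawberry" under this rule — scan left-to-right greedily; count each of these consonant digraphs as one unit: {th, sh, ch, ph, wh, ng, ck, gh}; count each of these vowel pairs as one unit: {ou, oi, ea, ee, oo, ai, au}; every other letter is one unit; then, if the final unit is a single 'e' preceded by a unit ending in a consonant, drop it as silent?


Word: "strawberry" (10 letters)
Left-to-right scan:
  (1) 's' (letter)
  (2) 't' (letter)
  (3) 'r' (letter)
  (4) 'a' (letter)
  (5) 'w' (letter)
  (6) 'b' (letter)
  (7) 'e' (letter)
  (8) 'r' (letter)
  (9) 'r' (letter)
  (10) 'y' (letter)
Units from scan: 10
Sound units = 10 units


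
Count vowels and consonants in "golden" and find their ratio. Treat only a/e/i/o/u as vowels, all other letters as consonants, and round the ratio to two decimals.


Word: "golden"
Vowels (a,e,i,o,u): 2
Consonants: 4
Ratio = 2/4
= 0.50


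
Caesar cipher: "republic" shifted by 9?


Word: "republic"
Shift: 9
Each letter → (letter + shift) mod 26:
  'r' (17) + 9 = 0 → 'a'
  'e' (4) + 9 = 13 → 'n'
  'p' (15) + 9 = 24 → 'y'
  'u' (20) + 9 = 3 → 'd'
  'b' (1) + 9 = 10 → 'k'
  'l' (11) + 9 = 20 → 'u'
  'i' (8) + 9 = 17 → 'r'
  'c' (2) + 9 = 11 → 'l'
Result = "anydkurl"


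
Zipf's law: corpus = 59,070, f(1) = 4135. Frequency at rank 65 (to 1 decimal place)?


Zipf's law: f(r) = f(1) / r
f(1) = 4135
f(65) = 4135 / 65
= 63.6 occurrences


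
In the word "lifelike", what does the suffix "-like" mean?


Suffix: -like
Example: lifelike = life + -like
Meaning = resembling


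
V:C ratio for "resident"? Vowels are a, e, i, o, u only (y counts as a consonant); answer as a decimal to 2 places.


Word: "resident"
Vowels (a,e,i,o,u): 3
Consonants: 5
Ratio = 3/5
= 0.60


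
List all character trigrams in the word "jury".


Word: "jury" (length 4)
Number of trigrams = 4 - 3 + 1 = 2
  Position 0: "jur"
  Position 1: "ury"
Trigrams = "jur", "ury"


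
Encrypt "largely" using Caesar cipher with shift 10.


Word: "largely"
Shift: 10
Each letter → (letter + shift) mod 26:
  'l' (11) + 10 = 21 → 'v'
  'a' (0) + 10 = 10 → 'k'
  'r' (17) + 10 = 1 → 'b'
  'g' (6) + 10 = 16 → 'q'
  'e' (4) + 10 = 14 → 'o'
  'l' (11) + 10 = 21 → 'v'
  'y' (24) + 10 = 8 → 'i'
Result = "vkbqovi"


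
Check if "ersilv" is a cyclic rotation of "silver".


Word: "silver", Candidate: "ersilv"
Method: check if candidate is substring of word+word
"silversilver" contains "ersilv"? Yes
Is rotation = Yes


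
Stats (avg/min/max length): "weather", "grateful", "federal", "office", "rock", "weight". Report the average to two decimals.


Lengths: "weather"=7, "grateful"=8, "federal"=7, "office"=6, "rock"=4, "weight"=6
Sum = 38, Count = 6
Average = 38/6 = 6.33
= avg=6.33, min=4, max=8


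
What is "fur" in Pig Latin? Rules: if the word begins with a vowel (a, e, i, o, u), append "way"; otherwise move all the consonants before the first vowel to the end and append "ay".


Word: "fur"
Starts with consonant(s) → move to end, add 'ay'
Consonant cluster: "f"
Pig Latin = "urfay"


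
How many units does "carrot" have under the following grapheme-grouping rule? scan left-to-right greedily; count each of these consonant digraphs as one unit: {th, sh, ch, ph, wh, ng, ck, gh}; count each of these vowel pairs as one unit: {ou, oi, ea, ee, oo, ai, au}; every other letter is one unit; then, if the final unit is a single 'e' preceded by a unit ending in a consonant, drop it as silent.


Word: "carrot" (6 letters)
Left-to-right scan:
  (1) 'c' (letter)
  (2) 'a' (letter)
  (3) 'r' (letter)
  (4) 'r' (letter)
  (5) 'o' (letter)
  (6) 't' (letter)
Units from scan: 6
Sound units = 6 units


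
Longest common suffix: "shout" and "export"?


Word 1: "shout"
Word 2: "export"
Comparing from end:
  Pos -1: 't' == 't'
  Pos -2: 'u' != 'r' (stop)
LCS = "t" (length 1)


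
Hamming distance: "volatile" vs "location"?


Comparing character by character (same length = 8):
  Pos 0: 'v' vs 'l' !=
  Pos 1: 'o' vs 'o' =
  Pos 2: 'l' vs 'c' !=
  Pos 3: 'a' vs 'a' =
  Pos 4: 't' vs 't' =
  Pos 5: 'i' vs 'i' =
  Pos 6: 'l' vs 'o' !=
  Pos 7: 'e' vs 'n' !=
Hamming distance = 4


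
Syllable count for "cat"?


Word: "cat"
Syllable breakdown: cat
Counting: 1 part
= 1 syllable


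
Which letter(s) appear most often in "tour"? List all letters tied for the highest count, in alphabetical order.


Word: "tour"
Letter counts:
  'o': 1
  'r': 1
  't': 1
  'u': 1
Maximum count = 1
Most frequent = 'o', 'r', 't', 'u' (1 time each)


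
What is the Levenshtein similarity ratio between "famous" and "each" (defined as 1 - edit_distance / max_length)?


Word 1: "famous" (length 6)
Word 2: "each" (length 4)
One optimal edit sequence:
  1. substitute 'f' -> 'e'  (+1)
  2. keep 'a'
  3. delete 'm'  (+1)
  4. delete 'o'  (+1)
  5. substitute 'u' -> 'c'  (+1)
  6. substitute 's' -> 'h'  (+1)
Edit distance = 5
Max length = max(6, 4) = 6
Similarity = 1 - 5/6
= 0.1667


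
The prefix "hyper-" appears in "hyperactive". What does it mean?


Prefix: hyper-
Example: hyperactive (hyper- + active)
Meaning = over / excessive


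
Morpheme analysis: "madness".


Word: "madness"
Morphemes: mad / -ness
Each morpheme carries meaning
= 2 morphemes


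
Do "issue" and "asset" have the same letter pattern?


Pattern of "issue": [0, 1, 1, 2, 3]
Pattern of "asset": [0, 1, 1, 2, 3]
Patterns match
Same pattern = Yes


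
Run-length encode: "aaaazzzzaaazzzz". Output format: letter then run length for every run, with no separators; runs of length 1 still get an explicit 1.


String: "aaaazzzzaaazzzz"
Scanning for consecutive runs:
  'a' x 4
  'z' x 4
  'a' x 3
  'z' x 4
RLE = "a4z4a3z4"


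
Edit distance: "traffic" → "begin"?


Word 1: "traffic" (length 7)
Word 2: "begin" (length 5)
One optimal edit sequence (insert/delete/substitute each cost 1):
  1. delete 't'  (+1)
  2. delete 'r'  (+1)
  3. substitute 'a' -> 'b'  (+1)
  4. substitute 'f' -> 'e'  (+1)
  5. substitute 'f' -> 'g'  (+1)
  6. keep 'i'
  7. substitute 'c' -> 'n'  (+1)
Total edit operations: 6
Edit distance = 6


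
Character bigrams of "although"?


Word: "although" (length 8)
Number of bigrams = 8 - 2 + 1 = 7
  Position 0: "al"
  Position 1: "lt"
  Position 2: "th"
  Position 3: "ho"
  Position 4: "ou"
  Position 5: "ug"
  Position 6: "gh"
Bigrams = "al", "lt", "th", "ho", "ou", "ug", "gh"


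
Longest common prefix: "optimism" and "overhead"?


Word 1: "optimism"
Word 2: "overhead"
Comparing from start:
  Pos 0: 'o' == 'o'
  Pos 1: 'p' != 'v' (stop)
LCP = "o" (length 1)


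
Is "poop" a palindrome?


Word: "poop"
Reversed: "poop"
Forward == Backward? poop == poop
Palindrome = Yes


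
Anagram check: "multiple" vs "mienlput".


Word 1: "multiple" → sorted: eillmptu
Word 2: "mienlput" → sorted: eilmnptu
Same letters? eillmptu != eilmnptu
Anagram = No


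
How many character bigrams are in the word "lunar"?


Word: "lunar" (length 5)
Number of 2-grams = length - 2 + 1 = 5 - 2 + 1
= 4


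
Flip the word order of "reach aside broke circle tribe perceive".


Original: "reach aside broke circle tribe perceive"
Words (1..n): reach | aside | broke | circle | tribe | perceive
Reversed (n..1): perceive | tribe | circle | broke | aside | reach
Result = "perceive tribe circle broke aside reach"


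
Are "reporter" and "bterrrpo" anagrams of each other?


Word 1: "reporter" → sorted: eeoprrrt
Word 2: "bterrrpo" → sorted: beoprrrt
Same letters? eeoprrrt != beoprrrt
Anagram = No


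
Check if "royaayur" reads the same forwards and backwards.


Word: "royaayur"
Reversed: "ruyaayor"
Forward == Backward? royaayur != ruyaayor
Palindrome = No


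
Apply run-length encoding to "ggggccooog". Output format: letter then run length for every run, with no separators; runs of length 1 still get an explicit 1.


String: "ggggccooog"
Scanning for consecutive runs:
  'g' x 4
  'c' x 2
  'o' x 3
  'g' x 1
RLE = "g4c2o3g1"


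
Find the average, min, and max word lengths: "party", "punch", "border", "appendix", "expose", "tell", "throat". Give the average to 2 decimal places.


Lengths: "party"=5, "punch"=5, "border"=6, "appendix"=8, "expose"=6, "tell"=4, "throat"=6
Sum = 40, Count = 7
Average = 40/7 = 5.71
= avg=5.71, min=4, max=8


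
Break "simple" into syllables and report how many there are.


Word: "simple"
Syllable breakdown: sim / ple
Counting: 2 parts
= 2 syllables


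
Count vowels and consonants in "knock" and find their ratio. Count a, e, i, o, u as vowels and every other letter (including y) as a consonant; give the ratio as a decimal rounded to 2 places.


Word: "knock"
Vowels (a,e,i,o,u): 1
Consonants: 4
Ratio = 1/4
= 0.25


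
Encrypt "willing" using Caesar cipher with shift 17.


Word: "willing"
Shift: 17
Each letter → (letter + shift) mod 26:
  'w' (22) + 17 = 13 → 'n'
  'i' (8) + 17 = 25 → 'z'
  'l' (11) + 17 = 2 → 'c'
  'l' (11) + 17 = 2 → 'c'
  'i' (8) + 17 = 25 → 'z'
  'n' (13) + 17 = 4 → 'e'
  'g' (6) + 17 = 23 → 'x'
Result = "nzcczex"


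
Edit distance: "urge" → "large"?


Word 1: "urge" (length 4)
Word 2: "large" (length 5)
One optimal edit sequence (insert/delete/substitute each cost 1):
  1. insert 'l'  (+1)
  2. substitute 'u' -> 'a'  (+1)
  3. keep 'r'
  4. keep 'g'
  5. keep 'e'
Total edit operations: 2
Edit distance = 2


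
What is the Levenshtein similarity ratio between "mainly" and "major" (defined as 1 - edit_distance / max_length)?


Word 1: "mainly" (length 6)
Word 2: "major" (length 5)
One optimal edit sequence:
  1. keep 'm'
  2. keep 'a'
  3. delete 'i'  (+1)
  4. substitute 'n' -> 'j'  (+1)
  5. substitute 'l' -> 'o'  (+1)
  6. substitute 'y' -> 'r'  (+1)
Edit distance = 4
Max length = max(6, 5) = 6
Similarity = 1 - 4/6
= 0.3333


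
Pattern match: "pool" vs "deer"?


Pattern of "pool": [0, 1, 1, 2]
Pattern of "deer": [0, 1, 1, 2]
Patterns match
Same pattern = Yes


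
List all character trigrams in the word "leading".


Word: "leading" (length 7)
Number of trigrams = 7 - 3 + 1 = 5
  Position 0: "lea"
  Position 1: "ead"
  Position 2: "adi"
  Position 3: "din"
  Position 4: "ing"
Trigrams = "lea", "ead", "adi", "din", "ing"


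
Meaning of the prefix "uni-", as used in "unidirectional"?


Prefix: uni-
Example: unidirectional (uni- + directional)
Meaning = one


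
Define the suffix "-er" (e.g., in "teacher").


Suffix: -er
Example: teacher = teach + -er
Meaning = one who / more


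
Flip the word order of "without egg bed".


Original: "without egg bed"
Words (1..n): without | egg | bed
Reversed (n..1): bed | egg | without
Result = "bed egg without"


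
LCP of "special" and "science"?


Word 1: "special"
Word 2: "science"
Comparing from start:
  Pos 0: 's' == 's'
  Pos 1: 'p' != 'c' (stop)
LCP = "s" (length 1)


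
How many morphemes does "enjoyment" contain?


Word: "enjoyment"
Morphemes: en- | joy | -ment
Each morpheme carries meaning
= 3 morphemes


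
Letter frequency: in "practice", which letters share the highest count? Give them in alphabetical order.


Word: "practice"
Letter counts:
  'a': 1
  'c': 2
  'e': 1
  'i': 1
  'p': 1
  'r': 1
  't': 1
Maximum count = 2
Most frequent = 'c' (2 times each)


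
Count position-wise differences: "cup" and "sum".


Comparing character by character (same length = 3):
  Pos 0: 'c' vs 's' !=
  Pos 1: 'u' vs 'u' =
  Pos 2: 'p' vs 'm' !=
Hamming distance = 2


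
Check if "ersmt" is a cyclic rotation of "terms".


Word: "terms", Candidate: "ersmt"
Method: check if candidate is substring of word+word
"termsterms" contains "ersmt"? No
Is rotation = No


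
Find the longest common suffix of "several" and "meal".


Word 1: "several"
Word 2: "meal"
Comparing from end:
  Pos -1: 'l' == 'l'
  Pos -2: 'a' == 'a'
  Pos -3: 'r' != 'e' (stop)
LCS = "al" (length 2)


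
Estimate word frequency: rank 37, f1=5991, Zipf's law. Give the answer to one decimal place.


Zipf's law: f(r) = f(1) / r
f(1) = 5991
f(37) = 5991 / 37
= 161.9 occurrences


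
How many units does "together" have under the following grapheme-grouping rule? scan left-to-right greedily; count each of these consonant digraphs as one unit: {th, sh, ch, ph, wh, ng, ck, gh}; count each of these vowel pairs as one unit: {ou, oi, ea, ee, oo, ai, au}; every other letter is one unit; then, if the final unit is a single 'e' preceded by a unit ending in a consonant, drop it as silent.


Word: "together" (8 letters)
Left-to-right scan:
  1. 't' (letter)
  2. 'o' (letter)
  3. 'g' (letter)
  4. 'e' (letter)
  5. 'th' (digraph)
  6. 'e' (letter)
  7. 'r' (letter)
Units from scan: 7
Sound units = 7 units


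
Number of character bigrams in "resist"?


Word: "resist" (length 6)
Number of 2-grams = length - 2 + 1 = 6 - 2 + 1
= 5


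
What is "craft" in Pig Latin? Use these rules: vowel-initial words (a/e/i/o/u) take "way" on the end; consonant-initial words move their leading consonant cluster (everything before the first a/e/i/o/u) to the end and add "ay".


Word: "craft"
Starts with consonant(s) → move to end, add 'ay'
Consonant cluster: "cr"
Pig Latin = "aftcray"


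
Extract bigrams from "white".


Word: "white" (length 5)
Number of bigrams = 5 - 2 + 1 = 4
  Position 0: "wh"
  Position 1: "hi"
  Position 2: "it"
  Position 3: "te"
Bigrams = "wh", "hi", "it", "te"


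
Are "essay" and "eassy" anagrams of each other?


Word 1: "essay" → sorted: aessy
Word 2: "eassy" → sorted: aessy
Same letters? aessy == aessy
Anagram = Yes


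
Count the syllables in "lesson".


Word: "lesson"
Syllable breakdown: les | son
Counting: 2 parts
= 2 syllables


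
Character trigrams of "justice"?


Word: "justice" (length 7)
Number of trigrams = 7 - 3 + 1 = 5
  Position 0: "jus"
  Position 1: "ust"
  Position 2: "sti"
  Position 3: "tic"
  Position 4: "ice"
Trigrams = "jus", "ust", "sti", "tic", "ice"


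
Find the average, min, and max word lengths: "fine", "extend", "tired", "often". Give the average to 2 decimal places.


Lengths: "fine"=4, "extend"=6, "tired"=5, "often"=5
Sum = 20, Count = 4
Average = 20/4 = 5.00
= avg=5.00, min=4, max=6


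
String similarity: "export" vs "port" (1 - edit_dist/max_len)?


Word 1: "export" (length 6)
Word 2: "port" (length 4)
One optimal edit sequence:
  1. delete 'e'  (+1)
  2. delete 'x'  (+1)
  3. keep 'p'
  4. keep 'o'
  5. keep 'r'
  6. keep 't'
Edit distance = 2
Max length = max(6, 4) = 6
Similarity = 1 - 2/6
= 0.6667


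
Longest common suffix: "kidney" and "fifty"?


Word 1: "kidney"
Word 2: "fifty"
Comparing from end:
  Pos -1: 'y' == 'y'
  Pos -2: 'e' != 't' (stop)
LCS = "y" (length 1)


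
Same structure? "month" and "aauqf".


Pattern of "month": [0, 1, 2, 3, 4]
Pattern of "aauqf": [0, 0, 1, 2, 3]
Patterns do not match
Same pattern = No


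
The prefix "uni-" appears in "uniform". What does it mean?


Prefix: uni-
Example: uniform = uni- + form
Meaning = one


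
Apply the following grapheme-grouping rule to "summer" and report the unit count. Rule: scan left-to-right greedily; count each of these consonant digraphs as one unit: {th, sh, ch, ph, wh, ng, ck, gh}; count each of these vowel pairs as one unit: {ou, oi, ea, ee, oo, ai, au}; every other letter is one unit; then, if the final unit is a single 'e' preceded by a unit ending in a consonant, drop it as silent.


Word: "summer" (6 letters)
Left-to-right scan:
  1. 's' (letter)
  2. 'u' (letter)
  3. 'm' (letter)
  4. 'm' (letter)
  5. 'e' (letter)
  6. 'r' (letter)
Units from scan: 6
Sound units = 6 units


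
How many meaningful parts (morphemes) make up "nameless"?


Word: "nameless"
Morphemes: name / -less
Each morpheme carries meaning
= 2 morphemes


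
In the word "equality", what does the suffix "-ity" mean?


Suffix: -ity
Example: equality (equal + -ity)
Meaning = quality of


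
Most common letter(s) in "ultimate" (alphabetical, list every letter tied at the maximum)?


Word: "ultimate"
Letter counts:
  'a': 1
  'e': 1
  'i': 1
  'l': 1
  'm': 1
  't': 2
  'u': 1
Maximum count = 2
Most frequent = 't' (2 times each)


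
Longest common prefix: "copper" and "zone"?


Word 1: "copper"
Word 2: "zone"
Comparing from start:
  Pos 0: 'c' != 'z' (stop)
LCP = "" (length 0)


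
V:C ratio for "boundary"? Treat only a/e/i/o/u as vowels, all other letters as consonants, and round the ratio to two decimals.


Word: "boundary"
Vowels (a,e,i,o,u): 3
Consonants: 5
Ratio = 3/5
= 0.60


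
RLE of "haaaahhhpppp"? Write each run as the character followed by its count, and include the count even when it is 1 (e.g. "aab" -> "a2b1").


String: "haaaahhhpppp"
Scanning for consecutive runs:
  'h' x 1
  'a' x 4
  'h' x 3
  'p' x 4
RLE = "h1a4h3p4"


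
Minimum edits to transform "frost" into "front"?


Word 1: "frost" (length 5)
Word 2: "front" (length 5)
One optimal edit sequence (insert/delete/substitute each cost 1):
  1. keep 'f'
  2. keep 'r'
  3. keep 'o'
  4. substitute 's' -> 'n'  (+1)
  5. keep 't'
Total edit operations: 1
Edit distance = 1


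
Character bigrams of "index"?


Word: "index" (length 5)
Number of bigrams = 5 - 2 + 1 = 4
  Position 0: "in"
  Position 1: "nd"
  Position 2: "de"
  Position 3: "ex"
Bigrams = "in", "nd", "de", "ex"


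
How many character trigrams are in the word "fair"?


Word: "fair" (length 4)
Number of 3-grams = length - 3 + 1 = 4 - 3 + 1
= 2


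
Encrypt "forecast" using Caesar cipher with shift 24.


Word: "forecast"
Shift: 24
Each letter → (letter + shift) mod 26:
  'f' (5) + 24 = 3 → 'd'
  'o' (14) + 24 = 12 → 'm'
  'r' (17) + 24 = 15 → 'p'
  'e' (4) + 24 = 2 → 'c'
  'c' (2) + 24 = 0 → 'a'
  'a' (0) + 24 = 24 → 'y'
  's' (18) + 24 = 16 → 'q'
  't' (19) + 24 = 17 → 'r'
Result = "dmpcayqr"


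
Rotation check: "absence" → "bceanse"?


Word: "absence", Candidate: "bceanse"
Method: check if candidate is substring of word+word
"absenceabsence" contains "bceanse"? No
Is rotation = No


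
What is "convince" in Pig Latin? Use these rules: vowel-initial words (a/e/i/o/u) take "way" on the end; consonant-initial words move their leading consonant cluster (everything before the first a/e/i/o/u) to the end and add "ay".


Word: "convince"
Starts with consonant(s) → move to end, add 'ay'
Consonant cluster: "c"
Pig Latin = "onvincecay"
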